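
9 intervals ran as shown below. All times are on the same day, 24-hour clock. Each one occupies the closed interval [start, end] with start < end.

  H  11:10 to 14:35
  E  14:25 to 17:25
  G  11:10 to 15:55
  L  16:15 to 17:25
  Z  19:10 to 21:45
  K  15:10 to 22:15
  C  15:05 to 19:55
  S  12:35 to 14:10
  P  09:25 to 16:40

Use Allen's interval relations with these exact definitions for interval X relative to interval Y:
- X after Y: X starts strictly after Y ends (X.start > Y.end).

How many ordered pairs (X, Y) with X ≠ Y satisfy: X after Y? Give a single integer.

14

Checking all 72 ordered pairs for relation 'after'; matching pairs in alphabetical order:
(C, H): C after H ✓
(C, S): C after S ✓
(E, S): E after S ✓
(K, H): K after H ✓
(K, S): K after S ✓
(L, G): L after G ✓
(L, H): L after H ✓
(L, S): L after S ✓
(Z, E): Z after E ✓
(Z, G): Z after G ✓
(Z, H): Z after H ✓
(Z, L): Z after L ✓
(Z, P): Z after P ✓
(Z, S): Z after S ✓
Count: 14.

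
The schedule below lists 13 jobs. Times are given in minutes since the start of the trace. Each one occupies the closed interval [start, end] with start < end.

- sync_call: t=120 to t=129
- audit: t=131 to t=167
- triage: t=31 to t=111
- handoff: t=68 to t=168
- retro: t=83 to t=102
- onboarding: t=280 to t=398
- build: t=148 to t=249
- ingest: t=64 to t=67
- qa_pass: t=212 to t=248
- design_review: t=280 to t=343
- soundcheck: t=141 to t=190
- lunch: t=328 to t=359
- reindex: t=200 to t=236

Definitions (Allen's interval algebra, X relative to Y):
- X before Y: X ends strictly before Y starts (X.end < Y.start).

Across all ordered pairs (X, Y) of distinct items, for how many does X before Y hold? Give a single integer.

Checking all 156 ordered pairs for relation 'before'; matching pairs in alphabetical order:
(audit, design_review): audit before design_review ✓
(audit, lunch): audit before lunch ✓
(audit, onboarding): audit before onboarding ✓
(audit, qa_pass): audit before qa_pass ✓
(audit, reindex): audit before reindex ✓
(build, design_review): build before design_review ✓
(build, lunch): build before lunch ✓
(build, onboarding): build before onboarding ✓
(handoff, design_review): handoff before design_review ✓
(handoff, lunch): handoff before lunch ✓
(handoff, onboarding): handoff before onboarding ✓
(handoff, qa_pass): handoff before qa_pass ✓
(handoff, reindex): handoff before reindex ✓
(ingest, audit): ingest before audit ✓
(ingest, build): ingest before build ✓
(ingest, design_review): ingest before design_review ✓
(ingest, handoff): ingest before handoff ✓
(ingest, lunch): ingest before lunch ✓
(ingest, onboarding): ingest before onboarding ✓
(ingest, qa_pass): ingest before qa_pass ✓
(ingest, reindex): ingest before reindex ✓
(ingest, retro): ingest before retro ✓
(ingest, soundcheck): ingest before soundcheck ✓
(ingest, sync_call): ingest before sync_call ✓
... plus 37 further pairs not listed.
Count: 61.

61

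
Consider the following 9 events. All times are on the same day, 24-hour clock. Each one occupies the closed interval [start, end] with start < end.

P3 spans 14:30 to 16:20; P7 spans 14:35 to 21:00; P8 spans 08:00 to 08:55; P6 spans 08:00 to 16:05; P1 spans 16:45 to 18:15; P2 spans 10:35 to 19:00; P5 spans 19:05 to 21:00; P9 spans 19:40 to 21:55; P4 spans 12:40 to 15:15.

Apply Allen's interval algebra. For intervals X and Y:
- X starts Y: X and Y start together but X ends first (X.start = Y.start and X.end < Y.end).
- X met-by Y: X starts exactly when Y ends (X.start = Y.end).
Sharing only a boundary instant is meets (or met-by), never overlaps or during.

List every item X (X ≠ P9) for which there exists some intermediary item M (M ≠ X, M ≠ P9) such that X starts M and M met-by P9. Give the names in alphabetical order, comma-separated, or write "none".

none

Target P9 = [19:40, 21:55].
Intermediaries M with M met-by P9: none.
Union: none.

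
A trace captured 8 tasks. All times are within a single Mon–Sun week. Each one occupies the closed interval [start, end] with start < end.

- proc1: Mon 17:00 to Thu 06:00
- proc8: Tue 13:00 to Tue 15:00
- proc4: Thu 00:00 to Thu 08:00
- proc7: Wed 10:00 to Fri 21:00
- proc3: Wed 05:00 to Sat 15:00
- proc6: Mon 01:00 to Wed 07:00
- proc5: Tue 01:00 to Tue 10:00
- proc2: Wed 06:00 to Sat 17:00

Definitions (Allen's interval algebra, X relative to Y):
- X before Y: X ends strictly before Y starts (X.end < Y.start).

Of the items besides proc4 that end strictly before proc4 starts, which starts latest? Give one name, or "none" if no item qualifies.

proc8

Target proc4 = [Thu 00:00, Thu 08:00].
proc1 [Mon 17:00, Thu 06:00] → overlaps → excluded.
proc2 [Wed 06:00, Sat 17:00] → contains → excluded.
proc3 [Wed 05:00, Sat 15:00] → contains → excluded.
proc5 [Tue 01:00, Tue 10:00] → before → candidate.
proc6 [Mon 01:00, Wed 07:00] → before → candidate.
proc7 [Wed 10:00, Fri 21:00] → contains → excluded.
proc8 [Tue 13:00, Tue 15:00] → before → candidate.
Among candidates, latest start is Tue 13:00 → proc8.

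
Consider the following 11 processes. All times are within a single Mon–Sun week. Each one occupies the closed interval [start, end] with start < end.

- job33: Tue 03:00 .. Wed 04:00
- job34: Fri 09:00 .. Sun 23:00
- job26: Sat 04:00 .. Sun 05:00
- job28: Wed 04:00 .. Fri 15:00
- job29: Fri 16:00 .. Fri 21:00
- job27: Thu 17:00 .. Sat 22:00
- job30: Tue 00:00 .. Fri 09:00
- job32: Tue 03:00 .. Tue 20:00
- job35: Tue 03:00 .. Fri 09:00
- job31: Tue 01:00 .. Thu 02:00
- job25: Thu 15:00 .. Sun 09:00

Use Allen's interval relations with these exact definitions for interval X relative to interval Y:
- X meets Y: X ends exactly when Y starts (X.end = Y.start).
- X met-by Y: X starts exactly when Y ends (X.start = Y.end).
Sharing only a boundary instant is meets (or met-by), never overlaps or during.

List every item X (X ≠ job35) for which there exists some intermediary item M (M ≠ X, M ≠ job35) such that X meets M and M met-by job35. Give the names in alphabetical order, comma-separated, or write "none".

job30

Target job35 = [Tue 03:00, Fri 09:00].
Intermediaries M with M met-by job35: job34.
Via job34 — items with X meets job34: job30.
Union: job30.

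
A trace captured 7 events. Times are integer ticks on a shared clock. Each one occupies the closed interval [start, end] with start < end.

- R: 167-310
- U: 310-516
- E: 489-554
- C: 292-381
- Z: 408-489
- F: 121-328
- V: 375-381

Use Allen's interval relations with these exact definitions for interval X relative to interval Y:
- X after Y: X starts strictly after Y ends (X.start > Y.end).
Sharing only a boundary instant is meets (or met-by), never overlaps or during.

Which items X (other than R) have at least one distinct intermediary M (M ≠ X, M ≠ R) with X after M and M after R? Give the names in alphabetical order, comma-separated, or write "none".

E, Z

Target R = [167, 310].
Intermediaries M with M after R: E, V, Z.
Via E — items with X after E: none.
Via V — items with X after V: E, Z.
Via Z — items with X after Z: none.
Union: E, Z.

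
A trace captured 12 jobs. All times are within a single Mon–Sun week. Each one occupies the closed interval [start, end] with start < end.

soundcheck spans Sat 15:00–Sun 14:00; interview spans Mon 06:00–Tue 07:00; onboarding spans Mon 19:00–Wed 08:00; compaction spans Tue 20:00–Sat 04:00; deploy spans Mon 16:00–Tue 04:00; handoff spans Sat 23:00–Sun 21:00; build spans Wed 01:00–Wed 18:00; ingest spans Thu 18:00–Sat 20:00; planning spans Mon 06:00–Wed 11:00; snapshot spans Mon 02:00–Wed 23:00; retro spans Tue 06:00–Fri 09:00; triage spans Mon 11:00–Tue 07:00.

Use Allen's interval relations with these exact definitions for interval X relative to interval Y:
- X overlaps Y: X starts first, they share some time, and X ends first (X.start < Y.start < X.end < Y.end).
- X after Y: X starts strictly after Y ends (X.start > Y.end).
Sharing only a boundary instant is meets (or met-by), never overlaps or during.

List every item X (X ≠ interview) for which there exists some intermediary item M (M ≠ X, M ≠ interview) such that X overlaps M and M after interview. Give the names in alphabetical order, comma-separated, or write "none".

Target interview = [Mon 06:00, Tue 07:00].
Intermediaries M with M after interview: build, compaction, handoff, ingest, soundcheck.
Via build — items with X overlaps build: onboarding, planning.
Via compaction — items with X overlaps compaction: onboarding, planning, retro, snapshot.
Via handoff — items with X overlaps handoff: soundcheck.
Via ingest — items with X overlaps ingest: compaction, retro.
Via soundcheck — items with X overlaps soundcheck: ingest.
Union: compaction, ingest, onboarding, planning, retro, snapshot, soundcheck.

compaction, ingest, onboarding, planning, retro, snapshot, soundcheck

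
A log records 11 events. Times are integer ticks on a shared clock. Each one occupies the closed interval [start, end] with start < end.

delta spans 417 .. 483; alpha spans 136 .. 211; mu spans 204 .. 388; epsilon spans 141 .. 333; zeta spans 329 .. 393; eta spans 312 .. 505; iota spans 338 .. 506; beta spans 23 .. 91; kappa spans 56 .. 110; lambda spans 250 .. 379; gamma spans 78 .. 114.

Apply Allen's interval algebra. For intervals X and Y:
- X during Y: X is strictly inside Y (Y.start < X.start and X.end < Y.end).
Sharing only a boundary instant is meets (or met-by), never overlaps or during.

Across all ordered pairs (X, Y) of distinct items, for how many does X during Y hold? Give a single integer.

4

Checking all 110 ordered pairs for relation 'during'; matching pairs in alphabetical order:
(delta, eta): delta during eta ✓
(delta, iota): delta during iota ✓
(lambda, mu): lambda during mu ✓
(zeta, eta): zeta during eta ✓
Count: 4.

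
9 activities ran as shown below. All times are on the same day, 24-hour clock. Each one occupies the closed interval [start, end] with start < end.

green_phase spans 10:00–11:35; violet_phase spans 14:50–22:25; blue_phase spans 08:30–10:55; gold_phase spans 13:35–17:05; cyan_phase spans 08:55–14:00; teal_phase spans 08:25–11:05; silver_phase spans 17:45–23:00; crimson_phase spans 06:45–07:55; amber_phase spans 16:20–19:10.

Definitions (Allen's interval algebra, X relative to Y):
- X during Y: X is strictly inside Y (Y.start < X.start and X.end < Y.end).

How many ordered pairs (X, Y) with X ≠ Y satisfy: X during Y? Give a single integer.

3

Checking all 72 ordered pairs for relation 'during'; matching pairs in alphabetical order:
(amber_phase, violet_phase): amber_phase during violet_phase ✓
(blue_phase, teal_phase): blue_phase during teal_phase ✓
(green_phase, cyan_phase): green_phase during cyan_phase ✓
Count: 3.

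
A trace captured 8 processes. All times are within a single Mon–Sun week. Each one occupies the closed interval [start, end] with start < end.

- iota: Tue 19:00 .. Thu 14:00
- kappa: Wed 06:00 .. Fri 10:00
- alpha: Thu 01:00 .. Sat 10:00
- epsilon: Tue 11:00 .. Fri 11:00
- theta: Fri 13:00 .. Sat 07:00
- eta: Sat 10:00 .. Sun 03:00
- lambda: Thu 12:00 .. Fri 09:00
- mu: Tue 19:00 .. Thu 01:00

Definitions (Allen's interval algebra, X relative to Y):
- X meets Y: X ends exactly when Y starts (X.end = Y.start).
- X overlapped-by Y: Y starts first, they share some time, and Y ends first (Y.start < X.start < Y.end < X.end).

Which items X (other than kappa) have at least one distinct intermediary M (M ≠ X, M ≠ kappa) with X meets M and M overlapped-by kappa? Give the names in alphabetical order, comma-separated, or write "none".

Target kappa = [Wed 06:00, Fri 10:00].
Intermediaries M with M overlapped-by kappa: alpha.
Via alpha — items with X meets alpha: mu.
Union: mu.

mu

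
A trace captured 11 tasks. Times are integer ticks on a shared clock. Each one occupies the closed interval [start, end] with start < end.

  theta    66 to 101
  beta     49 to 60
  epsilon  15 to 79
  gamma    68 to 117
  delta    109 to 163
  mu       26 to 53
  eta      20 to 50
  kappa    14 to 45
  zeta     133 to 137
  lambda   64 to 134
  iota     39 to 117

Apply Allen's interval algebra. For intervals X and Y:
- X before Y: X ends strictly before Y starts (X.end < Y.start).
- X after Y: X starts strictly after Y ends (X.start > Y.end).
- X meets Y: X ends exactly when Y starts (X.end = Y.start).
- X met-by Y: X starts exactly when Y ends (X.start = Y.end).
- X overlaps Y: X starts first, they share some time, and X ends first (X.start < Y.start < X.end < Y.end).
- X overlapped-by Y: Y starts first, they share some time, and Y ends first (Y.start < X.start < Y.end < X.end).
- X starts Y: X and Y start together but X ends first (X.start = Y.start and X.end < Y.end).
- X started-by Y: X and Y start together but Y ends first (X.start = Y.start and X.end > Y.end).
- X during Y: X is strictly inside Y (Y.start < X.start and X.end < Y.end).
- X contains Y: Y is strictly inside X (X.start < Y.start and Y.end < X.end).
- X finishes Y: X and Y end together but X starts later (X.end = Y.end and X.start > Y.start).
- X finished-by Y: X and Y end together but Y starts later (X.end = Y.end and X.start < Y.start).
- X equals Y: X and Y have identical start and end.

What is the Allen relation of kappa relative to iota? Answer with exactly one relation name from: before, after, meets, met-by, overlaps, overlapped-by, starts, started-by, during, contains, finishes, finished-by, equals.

overlaps

kappa = [14, 45]; iota = [39, 117].
Compare endpoints: kappa.start < iota.start, kappa.start < iota.end, kappa.end > iota.start, kappa.end < iota.end.
That pattern is 'overlaps'.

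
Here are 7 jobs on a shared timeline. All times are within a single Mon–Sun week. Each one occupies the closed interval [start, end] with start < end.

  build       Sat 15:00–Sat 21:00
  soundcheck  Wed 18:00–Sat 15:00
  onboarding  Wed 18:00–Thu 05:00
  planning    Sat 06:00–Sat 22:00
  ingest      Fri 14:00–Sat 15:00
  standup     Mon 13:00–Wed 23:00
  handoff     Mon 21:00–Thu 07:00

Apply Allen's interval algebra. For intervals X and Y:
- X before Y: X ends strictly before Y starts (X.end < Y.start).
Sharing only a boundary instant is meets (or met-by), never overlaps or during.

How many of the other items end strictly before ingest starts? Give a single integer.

Target ingest = [Fri 14:00, Sat 15:00].
build [Sat 15:00, Sat 21:00] → met-by → no.
handoff [Mon 21:00, Thu 07:00] → before → counts.
onboarding [Wed 18:00, Thu 05:00] → before → counts.
planning [Sat 06:00, Sat 22:00] → overlapped-by → no.
soundcheck [Wed 18:00, Sat 15:00] → finished-by → no.
standup [Mon 13:00, Wed 23:00] → before → counts.
Total: 3.

3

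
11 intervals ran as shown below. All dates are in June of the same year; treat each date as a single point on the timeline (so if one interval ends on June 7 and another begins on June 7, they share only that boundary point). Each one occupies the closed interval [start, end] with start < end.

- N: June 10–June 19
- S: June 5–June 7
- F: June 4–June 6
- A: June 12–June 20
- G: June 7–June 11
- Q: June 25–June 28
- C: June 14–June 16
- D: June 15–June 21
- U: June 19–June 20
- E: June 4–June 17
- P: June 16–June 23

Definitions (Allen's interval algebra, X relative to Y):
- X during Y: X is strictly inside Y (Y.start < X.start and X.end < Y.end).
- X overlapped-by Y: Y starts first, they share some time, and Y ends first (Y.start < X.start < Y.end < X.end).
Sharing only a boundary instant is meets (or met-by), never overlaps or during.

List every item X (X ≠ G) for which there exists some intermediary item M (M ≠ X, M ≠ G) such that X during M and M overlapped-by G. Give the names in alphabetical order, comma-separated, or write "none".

Target G = [June 7, June 11].
Intermediaries M with M overlapped-by G: N.
Via N — items with X during N: C.
Union: C.

C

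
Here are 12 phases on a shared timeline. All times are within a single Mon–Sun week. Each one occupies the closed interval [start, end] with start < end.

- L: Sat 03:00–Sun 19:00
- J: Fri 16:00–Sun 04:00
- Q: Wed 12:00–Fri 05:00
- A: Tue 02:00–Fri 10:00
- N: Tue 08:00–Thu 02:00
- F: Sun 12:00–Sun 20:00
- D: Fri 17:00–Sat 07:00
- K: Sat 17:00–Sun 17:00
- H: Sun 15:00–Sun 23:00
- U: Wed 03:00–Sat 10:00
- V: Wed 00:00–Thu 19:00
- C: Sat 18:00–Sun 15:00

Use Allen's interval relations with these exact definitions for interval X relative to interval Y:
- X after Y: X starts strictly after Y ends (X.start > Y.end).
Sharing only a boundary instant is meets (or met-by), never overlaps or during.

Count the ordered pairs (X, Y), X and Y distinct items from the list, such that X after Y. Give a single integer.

38

Checking all 132 ordered pairs for relation 'after'; matching pairs in alphabetical order:
(C, A): C after A ✓
(C, D): C after D ✓
(C, N): C after N ✓
(C, Q): C after Q ✓
(C, U): C after U ✓
(C, V): C after V ✓
(D, A): D after A ✓
(D, N): D after N ✓
(D, Q): D after Q ✓
(D, V): D after V ✓
(F, A): F after A ✓
(F, D): F after D ✓
(F, J): F after J ✓
(F, N): F after N ✓
(F, Q): F after Q ✓
(F, U): F after U ✓
(F, V): F after V ✓
(H, A): H after A ✓
(H, D): H after D ✓
(H, J): H after J ✓
(H, N): H after N ✓
(H, Q): H after Q ✓
(H, U): H after U ✓
(H, V): H after V ✓
... plus 14 further pairs not listed.
Count: 38.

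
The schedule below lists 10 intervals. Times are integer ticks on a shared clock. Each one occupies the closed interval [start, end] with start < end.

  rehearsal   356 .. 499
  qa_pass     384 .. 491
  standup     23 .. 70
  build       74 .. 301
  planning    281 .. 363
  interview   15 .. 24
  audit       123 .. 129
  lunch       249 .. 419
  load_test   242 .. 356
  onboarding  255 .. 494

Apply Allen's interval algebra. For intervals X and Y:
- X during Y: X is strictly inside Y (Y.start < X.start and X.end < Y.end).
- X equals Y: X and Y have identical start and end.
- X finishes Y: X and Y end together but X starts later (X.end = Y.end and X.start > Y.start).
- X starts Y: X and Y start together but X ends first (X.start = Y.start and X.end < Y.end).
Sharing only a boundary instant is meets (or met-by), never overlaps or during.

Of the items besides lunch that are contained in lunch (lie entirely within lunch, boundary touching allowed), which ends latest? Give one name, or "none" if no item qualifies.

planning

Target lunch = [249, 419].
audit [123, 129] → before → excluded.
build [74, 301] → overlaps → excluded.
interview [15, 24] → before → excluded.
load_test [242, 356] → overlaps → excluded.
onboarding [255, 494] → overlapped-by → excluded.
planning [281, 363] → during → candidate.
qa_pass [384, 491] → overlapped-by → excluded.
rehearsal [356, 499] → overlapped-by → excluded.
standup [23, 70] → before → excluded.
Among candidates, latest end is 363 → planning.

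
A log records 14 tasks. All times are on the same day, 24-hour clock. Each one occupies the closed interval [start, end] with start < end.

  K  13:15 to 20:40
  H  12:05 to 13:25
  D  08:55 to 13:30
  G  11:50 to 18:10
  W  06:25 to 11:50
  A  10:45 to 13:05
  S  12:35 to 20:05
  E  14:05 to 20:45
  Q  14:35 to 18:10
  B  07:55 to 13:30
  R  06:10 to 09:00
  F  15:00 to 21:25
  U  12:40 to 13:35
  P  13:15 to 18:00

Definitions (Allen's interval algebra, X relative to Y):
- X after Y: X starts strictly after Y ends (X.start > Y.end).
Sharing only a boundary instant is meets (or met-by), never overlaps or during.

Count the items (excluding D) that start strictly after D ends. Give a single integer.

3

Target D = [08:55, 13:30].
A [10:45, 13:05] → during → no.
B [07:55, 13:30] → finished-by → no.
E [14:05, 20:45] → after → counts.
F [15:00, 21:25] → after → counts.
G [11:50, 18:10] → overlapped-by → no.
H [12:05, 13:25] → during → no.
K [13:15, 20:40] → overlapped-by → no.
P [13:15, 18:00] → overlapped-by → no.
Q [14:35, 18:10] → after → counts.
R [06:10, 09:00] → overlaps → no.
S [12:35, 20:05] → overlapped-by → no.
U [12:40, 13:35] → overlapped-by → no.
W [06:25, 11:50] → overlaps → no.
Total: 3.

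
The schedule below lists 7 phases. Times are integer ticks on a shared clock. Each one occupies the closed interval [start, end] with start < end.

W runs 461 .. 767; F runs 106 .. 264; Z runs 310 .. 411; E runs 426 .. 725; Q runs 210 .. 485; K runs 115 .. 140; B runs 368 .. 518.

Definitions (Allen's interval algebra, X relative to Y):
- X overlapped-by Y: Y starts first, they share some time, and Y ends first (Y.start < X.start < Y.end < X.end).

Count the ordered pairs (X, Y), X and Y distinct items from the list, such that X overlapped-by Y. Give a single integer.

8

Checking all 42 ordered pairs for relation 'overlapped-by'; matching pairs in alphabetical order:
(B, Q): B overlapped-by Q ✓
(B, Z): B overlapped-by Z ✓
(E, B): E overlapped-by B ✓
(E, Q): E overlapped-by Q ✓
(Q, F): Q overlapped-by F ✓
(W, B): W overlapped-by B ✓
(W, E): W overlapped-by E ✓
(W, Q): W overlapped-by Q ✓
Count: 8.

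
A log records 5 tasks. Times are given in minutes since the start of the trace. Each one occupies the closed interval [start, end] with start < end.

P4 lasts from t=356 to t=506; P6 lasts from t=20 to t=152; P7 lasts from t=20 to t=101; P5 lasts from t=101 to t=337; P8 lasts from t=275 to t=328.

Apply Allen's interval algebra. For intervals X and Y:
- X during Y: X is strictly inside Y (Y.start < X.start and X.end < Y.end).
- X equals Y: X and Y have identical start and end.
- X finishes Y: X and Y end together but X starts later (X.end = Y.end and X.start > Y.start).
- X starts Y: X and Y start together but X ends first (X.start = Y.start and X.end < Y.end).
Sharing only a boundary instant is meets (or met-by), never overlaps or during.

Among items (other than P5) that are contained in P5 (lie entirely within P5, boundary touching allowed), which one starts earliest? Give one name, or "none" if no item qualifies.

P8

Target P5 = [t=101, t=337].
P4 [t=356, t=506] → after → excluded.
P6 [t=20, t=152] → overlaps → excluded.
P7 [t=20, t=101] → meets → excluded.
P8 [t=275, t=328] → during → candidate.
Among candidates, earliest start is t=275 → P8.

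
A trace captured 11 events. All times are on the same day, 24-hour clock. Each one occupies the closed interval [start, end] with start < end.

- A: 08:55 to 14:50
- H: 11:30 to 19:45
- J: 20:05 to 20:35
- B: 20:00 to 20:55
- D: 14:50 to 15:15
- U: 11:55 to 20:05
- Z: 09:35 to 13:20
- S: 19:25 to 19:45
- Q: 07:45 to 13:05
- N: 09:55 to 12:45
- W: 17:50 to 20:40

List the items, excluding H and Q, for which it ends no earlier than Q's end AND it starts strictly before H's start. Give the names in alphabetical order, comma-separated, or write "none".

A, Z

Conditions: its end is no earlier than Q's end (X.end >= 13:05) AND its start is strictly before H's start (X.start < 11:30).
A: end 14:50 >= 13:05? ✓; start 08:55 < 11:30? ✓ → yes.
B: end 20:55 >= 13:05? ✓; start 20:00 < 11:30? ✗ → no.
D: end 15:15 >= 13:05? ✓; start 14:50 < 11:30? ✗ → no.
J: end 20:35 >= 13:05? ✓; start 20:05 < 11:30? ✗ → no.
N: end 12:45 >= 13:05? ✗; start 09:55 < 11:30? ✓ → no.
S: end 19:45 >= 13:05? ✓; start 19:25 < 11:30? ✗ → no.
U: end 20:05 >= 13:05? ✓; start 11:55 < 11:30? ✗ → no.
W: end 20:40 >= 13:05? ✓; start 17:50 < 11:30? ✗ → no.
Z: end 13:20 >= 13:05? ✓; start 09:35 < 11:30? ✓ → yes.
Result: A, Z.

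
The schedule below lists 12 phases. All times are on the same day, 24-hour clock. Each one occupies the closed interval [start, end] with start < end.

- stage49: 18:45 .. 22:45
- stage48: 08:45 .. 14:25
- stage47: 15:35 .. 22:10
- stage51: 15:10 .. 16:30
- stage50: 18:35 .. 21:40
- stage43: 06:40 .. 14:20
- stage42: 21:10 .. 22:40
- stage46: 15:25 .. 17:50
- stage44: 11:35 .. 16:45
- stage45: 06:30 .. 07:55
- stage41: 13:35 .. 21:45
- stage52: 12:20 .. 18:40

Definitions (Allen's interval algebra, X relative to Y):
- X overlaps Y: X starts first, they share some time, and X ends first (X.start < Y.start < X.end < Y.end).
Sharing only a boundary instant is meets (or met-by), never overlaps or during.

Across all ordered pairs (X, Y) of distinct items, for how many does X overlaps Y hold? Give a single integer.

Checking all 132 ordered pairs for relation 'overlaps'; matching pairs in alphabetical order:
(stage41, stage42): stage41 overlaps stage42 ✓
(stage41, stage47): stage41 overlaps stage47 ✓
(stage41, stage49): stage41 overlaps stage49 ✓
(stage43, stage41): stage43 overlaps stage41 ✓
(stage43, stage44): stage43 overlaps stage44 ✓
(stage43, stage48): stage43 overlaps stage48 ✓
(stage43, stage52): stage43 overlaps stage52 ✓
(stage44, stage41): stage44 overlaps stage41 ✓
(stage44, stage46): stage44 overlaps stage46 ✓
(stage44, stage47): stage44 overlaps stage47 ✓
(stage44, stage52): stage44 overlaps stage52 ✓
(stage45, stage43): stage45 overlaps stage43 ✓
(stage46, stage47): stage46 overlaps stage47 ✓
(stage47, stage42): stage47 overlaps stage42 ✓
(stage47, stage49): stage47 overlaps stage49 ✓
(stage48, stage41): stage48 overlaps stage41 ✓
(stage48, stage44): stage48 overlaps stage44 ✓
(stage48, stage52): stage48 overlaps stage52 ✓
(stage50, stage42): stage50 overlaps stage42 ✓
(stage50, stage49): stage50 overlaps stage49 ✓
(stage51, stage46): stage51 overlaps stage46 ✓
(stage51, stage47): stage51 overlaps stage47 ✓
(stage52, stage41): stage52 overlaps stage41 ✓
(stage52, stage47): stage52 overlaps stage47 ✓
... plus 1 further pairs not listed.
Count: 25.

25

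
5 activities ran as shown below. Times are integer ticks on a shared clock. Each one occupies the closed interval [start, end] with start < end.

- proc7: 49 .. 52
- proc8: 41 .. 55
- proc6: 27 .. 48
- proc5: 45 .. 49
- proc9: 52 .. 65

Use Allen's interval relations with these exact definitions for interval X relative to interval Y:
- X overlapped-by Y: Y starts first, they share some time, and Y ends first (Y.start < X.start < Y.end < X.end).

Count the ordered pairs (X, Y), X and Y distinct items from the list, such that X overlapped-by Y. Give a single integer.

3

Checking all 20 ordered pairs for relation 'overlapped-by'; matching pairs in alphabetical order:
(proc5, proc6): proc5 overlapped-by proc6 ✓
(proc8, proc6): proc8 overlapped-by proc6 ✓
(proc9, proc8): proc9 overlapped-by proc8 ✓
Count: 3.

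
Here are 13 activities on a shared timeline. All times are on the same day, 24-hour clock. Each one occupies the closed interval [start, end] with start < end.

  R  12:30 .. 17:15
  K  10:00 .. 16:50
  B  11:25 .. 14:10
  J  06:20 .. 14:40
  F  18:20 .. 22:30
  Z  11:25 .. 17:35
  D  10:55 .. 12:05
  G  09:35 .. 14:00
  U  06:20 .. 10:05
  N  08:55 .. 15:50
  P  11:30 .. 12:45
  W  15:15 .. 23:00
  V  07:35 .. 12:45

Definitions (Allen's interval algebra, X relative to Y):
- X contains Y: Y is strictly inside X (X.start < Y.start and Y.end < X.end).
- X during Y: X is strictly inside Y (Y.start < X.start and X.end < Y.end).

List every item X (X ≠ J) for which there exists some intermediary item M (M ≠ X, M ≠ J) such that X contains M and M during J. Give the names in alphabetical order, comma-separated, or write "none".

B, G, K, N, V, Z

Target J = [06:20, 14:40].
Intermediaries M with M during J: B, D, G, P, V.
Via B — items with X contains B: K, N.
Via D — items with X contains D: G, K, N, V.
Via G — items with X contains G: N.
Via P — items with X contains P: B, G, K, N, Z.
Via V — items with X contains V: none.
Union: B, G, K, N, V, Z.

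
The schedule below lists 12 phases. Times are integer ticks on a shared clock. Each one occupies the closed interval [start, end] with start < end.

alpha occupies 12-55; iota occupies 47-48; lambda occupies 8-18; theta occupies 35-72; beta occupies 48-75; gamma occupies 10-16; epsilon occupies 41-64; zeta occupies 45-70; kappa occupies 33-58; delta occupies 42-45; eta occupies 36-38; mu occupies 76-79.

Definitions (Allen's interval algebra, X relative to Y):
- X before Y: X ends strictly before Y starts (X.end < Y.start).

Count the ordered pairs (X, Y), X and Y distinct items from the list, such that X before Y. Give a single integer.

Checking all 132 ordered pairs for relation 'before'; matching pairs in alphabetical order:
(alpha, mu): alpha before mu ✓
(beta, mu): beta before mu ✓
(delta, beta): delta before beta ✓
(delta, iota): delta before iota ✓
(delta, mu): delta before mu ✓
(epsilon, mu): epsilon before mu ✓
(eta, beta): eta before beta ✓
(eta, delta): eta before delta ✓
(eta, epsilon): eta before epsilon ✓
(eta, iota): eta before iota ✓
(eta, mu): eta before mu ✓
(eta, zeta): eta before zeta ✓
(gamma, beta): gamma before beta ✓
(gamma, delta): gamma before delta ✓
(gamma, epsilon): gamma before epsilon ✓
(gamma, eta): gamma before eta ✓
(gamma, iota): gamma before iota ✓
(gamma, kappa): gamma before kappa ✓
(gamma, mu): gamma before mu ✓
(gamma, theta): gamma before theta ✓
(gamma, zeta): gamma before zeta ✓
(iota, mu): iota before mu ✓
(kappa, mu): kappa before mu ✓
(lambda, beta): lambda before beta ✓
... plus 10 further pairs not listed.
Count: 34.

34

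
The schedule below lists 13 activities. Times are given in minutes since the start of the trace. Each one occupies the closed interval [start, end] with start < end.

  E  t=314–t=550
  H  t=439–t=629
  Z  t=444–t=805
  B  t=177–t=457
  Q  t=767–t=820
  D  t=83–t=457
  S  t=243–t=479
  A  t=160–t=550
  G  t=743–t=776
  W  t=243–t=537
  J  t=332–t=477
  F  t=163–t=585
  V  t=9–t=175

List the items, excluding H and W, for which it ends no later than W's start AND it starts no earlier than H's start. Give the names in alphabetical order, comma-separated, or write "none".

none

Conditions: its end is no later than W's start (X.end <= t=243) AND its start is no earlier than H's start (X.start >= t=439).
A: end t=550 <= t=243? ✗; start t=160 >= t=439? ✗ → no.
B: end t=457 <= t=243? ✗; start t=177 >= t=439? ✗ → no.
D: end t=457 <= t=243? ✗; start t=83 >= t=439? ✗ → no.
E: end t=550 <= t=243? ✗; start t=314 >= t=439? ✗ → no.
F: end t=585 <= t=243? ✗; start t=163 >= t=439? ✗ → no.
G: end t=776 <= t=243? ✗; start t=743 >= t=439? ✓ → no.
J: end t=477 <= t=243? ✗; start t=332 >= t=439? ✗ → no.
Q: end t=820 <= t=243? ✗; start t=767 >= t=439? ✓ → no.
S: end t=479 <= t=243? ✗; start t=243 >= t=439? ✗ → no.
V: end t=175 <= t=243? ✓; start t=9 >= t=439? ✗ → no.
Z: end t=805 <= t=243? ✗; start t=444 >= t=439? ✓ → no.
Result: none.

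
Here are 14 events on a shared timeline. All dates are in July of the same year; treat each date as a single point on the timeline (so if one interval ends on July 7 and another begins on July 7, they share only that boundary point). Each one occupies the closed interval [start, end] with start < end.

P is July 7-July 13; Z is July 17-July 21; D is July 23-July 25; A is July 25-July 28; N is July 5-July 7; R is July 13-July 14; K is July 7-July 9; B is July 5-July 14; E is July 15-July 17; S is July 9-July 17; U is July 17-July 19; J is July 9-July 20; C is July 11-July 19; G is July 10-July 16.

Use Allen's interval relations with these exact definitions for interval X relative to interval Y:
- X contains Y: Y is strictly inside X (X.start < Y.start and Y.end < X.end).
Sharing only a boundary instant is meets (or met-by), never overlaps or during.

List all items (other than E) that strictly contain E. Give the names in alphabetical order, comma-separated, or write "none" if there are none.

C, J

Target E = [July 15, July 17].
A [July 25, July 28] → after → no.
B [July 5, July 14] → before → no.
C [July 11, July 19] → contains → yes.
D [July 23, July 25] → after → no.
G [July 10, July 16] → overlaps → no.
J [July 9, July 20] → contains → yes.
K [July 7, July 9] → before → no.
N [July 5, July 7] → before → no.
P [July 7, July 13] → before → no.
R [July 13, July 14] → before → no.
S [July 9, July 17] → finished-by → no.
U [July 17, July 19] → met-by → no.
Z [July 17, July 21] → met-by → no.
Result: C, J.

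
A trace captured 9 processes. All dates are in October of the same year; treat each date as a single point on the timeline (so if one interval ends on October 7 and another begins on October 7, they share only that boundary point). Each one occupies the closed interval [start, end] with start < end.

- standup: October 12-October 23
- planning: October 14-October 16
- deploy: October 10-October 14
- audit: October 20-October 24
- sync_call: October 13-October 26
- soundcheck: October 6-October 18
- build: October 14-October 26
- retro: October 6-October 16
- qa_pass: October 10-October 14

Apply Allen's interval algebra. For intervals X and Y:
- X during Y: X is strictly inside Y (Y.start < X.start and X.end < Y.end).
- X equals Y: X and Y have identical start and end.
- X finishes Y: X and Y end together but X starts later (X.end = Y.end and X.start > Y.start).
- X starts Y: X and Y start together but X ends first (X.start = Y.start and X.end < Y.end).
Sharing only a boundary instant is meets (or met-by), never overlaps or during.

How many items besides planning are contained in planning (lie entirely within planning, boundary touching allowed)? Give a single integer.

Target planning = [October 14, October 16].
audit [October 20, October 24] → after → no.
build [October 14, October 26] → started-by → no.
deploy [October 10, October 14] → meets → no.
qa_pass [October 10, October 14] → meets → no.
retro [October 6, October 16] → finished-by → no.
soundcheck [October 6, October 18] → contains → no.
standup [October 12, October 23] → contains → no.
sync_call [October 13, October 26] → contains → no.
Total: 0.

0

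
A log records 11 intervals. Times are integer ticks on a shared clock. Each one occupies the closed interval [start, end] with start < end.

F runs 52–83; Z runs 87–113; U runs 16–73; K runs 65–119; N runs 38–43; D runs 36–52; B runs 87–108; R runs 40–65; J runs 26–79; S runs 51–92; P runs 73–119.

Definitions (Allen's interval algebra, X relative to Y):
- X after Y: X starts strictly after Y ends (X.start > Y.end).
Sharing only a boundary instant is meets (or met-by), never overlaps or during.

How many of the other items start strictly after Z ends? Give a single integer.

Target Z = [87, 113].
B [87, 108] → starts → no.
D [36, 52] → before → no.
F [52, 83] → before → no.
J [26, 79] → before → no.
K [65, 119] → contains → no.
N [38, 43] → before → no.
P [73, 119] → contains → no.
R [40, 65] → before → no.
S [51, 92] → overlaps → no.
U [16, 73] → before → no.
Total: 0.

0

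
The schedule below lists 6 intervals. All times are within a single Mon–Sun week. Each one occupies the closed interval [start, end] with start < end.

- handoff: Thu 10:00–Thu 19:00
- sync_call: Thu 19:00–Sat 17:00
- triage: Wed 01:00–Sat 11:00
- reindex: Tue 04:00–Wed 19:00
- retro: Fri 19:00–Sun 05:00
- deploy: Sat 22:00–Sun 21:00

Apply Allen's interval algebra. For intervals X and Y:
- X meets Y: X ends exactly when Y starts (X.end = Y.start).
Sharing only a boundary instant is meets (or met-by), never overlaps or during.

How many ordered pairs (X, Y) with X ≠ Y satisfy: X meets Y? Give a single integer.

1

Checking all 30 ordered pairs for relation 'meets'; matching pairs in alphabetical order:
(handoff, sync_call): handoff meets sync_call ✓
Count: 1.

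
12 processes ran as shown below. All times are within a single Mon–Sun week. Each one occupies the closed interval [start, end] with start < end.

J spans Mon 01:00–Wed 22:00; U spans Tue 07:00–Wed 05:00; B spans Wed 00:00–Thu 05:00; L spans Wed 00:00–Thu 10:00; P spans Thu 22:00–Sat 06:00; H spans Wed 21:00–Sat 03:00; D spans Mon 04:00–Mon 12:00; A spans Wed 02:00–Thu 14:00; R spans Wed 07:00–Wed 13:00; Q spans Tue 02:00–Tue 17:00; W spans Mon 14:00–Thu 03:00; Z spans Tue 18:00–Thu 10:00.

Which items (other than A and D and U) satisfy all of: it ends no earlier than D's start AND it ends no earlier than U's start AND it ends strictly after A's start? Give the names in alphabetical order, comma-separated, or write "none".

Conditions: its end is no earlier than D's start (X.end >= Mon 04:00) AND its end is no earlier than U's start (X.end >= Tue 07:00) AND its end is strictly after A's start (X.end > Wed 02:00).
B: end Thu 05:00 >= Mon 04:00? ✓; end Thu 05:00 >= Tue 07:00? ✓; end Thu 05:00 > Wed 02:00? ✓ → yes.
H: end Sat 03:00 >= Mon 04:00? ✓; end Sat 03:00 >= Tue 07:00? ✓; end Sat 03:00 > Wed 02:00? ✓ → yes.
J: end Wed 22:00 >= Mon 04:00? ✓; end Wed 22:00 >= Tue 07:00? ✓; end Wed 22:00 > Wed 02:00? ✓ → yes.
L: end Thu 10:00 >= Mon 04:00? ✓; end Thu 10:00 >= Tue 07:00? ✓; end Thu 10:00 > Wed 02:00? ✓ → yes.
P: end Sat 06:00 >= Mon 04:00? ✓; end Sat 06:00 >= Tue 07:00? ✓; end Sat 06:00 > Wed 02:00? ✓ → yes.
Q: end Tue 17:00 >= Mon 04:00? ✓; end Tue 17:00 >= Tue 07:00? ✓; end Tue 17:00 > Wed 02:00? ✗ → no.
R: end Wed 13:00 >= Mon 04:00? ✓; end Wed 13:00 >= Tue 07:00? ✓; end Wed 13:00 > Wed 02:00? ✓ → yes.
W: end Thu 03:00 >= Mon 04:00? ✓; end Thu 03:00 >= Tue 07:00? ✓; end Thu 03:00 > Wed 02:00? ✓ → yes.
Z: end Thu 10:00 >= Mon 04:00? ✓; end Thu 10:00 >= Tue 07:00? ✓; end Thu 10:00 > Wed 02:00? ✓ → yes.
Result: B, H, J, L, P, R, W, Z.

B, H, J, L, P, R, W, Z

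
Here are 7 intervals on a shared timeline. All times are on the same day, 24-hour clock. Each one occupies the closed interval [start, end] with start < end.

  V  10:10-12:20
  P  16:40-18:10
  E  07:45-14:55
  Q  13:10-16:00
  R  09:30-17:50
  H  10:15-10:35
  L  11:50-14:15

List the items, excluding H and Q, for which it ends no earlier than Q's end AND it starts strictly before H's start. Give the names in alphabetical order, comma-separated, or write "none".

R

Conditions: its end is no earlier than Q's end (X.end >= 16:00) AND its start is strictly before H's start (X.start < 10:15).
E: end 14:55 >= 16:00? ✗; start 07:45 < 10:15? ✓ → no.
L: end 14:15 >= 16:00? ✗; start 11:50 < 10:15? ✗ → no.
P: end 18:10 >= 16:00? ✓; start 16:40 < 10:15? ✗ → no.
R: end 17:50 >= 16:00? ✓; start 09:30 < 10:15? ✓ → yes.
V: end 12:20 >= 16:00? ✗; start 10:10 < 10:15? ✓ → no.
Result: R.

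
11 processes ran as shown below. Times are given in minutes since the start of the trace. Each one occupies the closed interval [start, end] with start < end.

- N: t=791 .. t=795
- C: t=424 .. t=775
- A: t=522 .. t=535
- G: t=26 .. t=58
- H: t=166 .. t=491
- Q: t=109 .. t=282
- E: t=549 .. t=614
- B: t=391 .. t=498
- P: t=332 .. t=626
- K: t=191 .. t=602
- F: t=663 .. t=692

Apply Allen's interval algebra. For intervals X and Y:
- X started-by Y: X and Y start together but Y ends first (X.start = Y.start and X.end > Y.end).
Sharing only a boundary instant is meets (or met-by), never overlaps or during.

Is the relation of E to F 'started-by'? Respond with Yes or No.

E = [t=549, t=614], F = [t=663, t=692].
Actual relation of E to F: before.
Asked whether 'started-by' holds → No.

No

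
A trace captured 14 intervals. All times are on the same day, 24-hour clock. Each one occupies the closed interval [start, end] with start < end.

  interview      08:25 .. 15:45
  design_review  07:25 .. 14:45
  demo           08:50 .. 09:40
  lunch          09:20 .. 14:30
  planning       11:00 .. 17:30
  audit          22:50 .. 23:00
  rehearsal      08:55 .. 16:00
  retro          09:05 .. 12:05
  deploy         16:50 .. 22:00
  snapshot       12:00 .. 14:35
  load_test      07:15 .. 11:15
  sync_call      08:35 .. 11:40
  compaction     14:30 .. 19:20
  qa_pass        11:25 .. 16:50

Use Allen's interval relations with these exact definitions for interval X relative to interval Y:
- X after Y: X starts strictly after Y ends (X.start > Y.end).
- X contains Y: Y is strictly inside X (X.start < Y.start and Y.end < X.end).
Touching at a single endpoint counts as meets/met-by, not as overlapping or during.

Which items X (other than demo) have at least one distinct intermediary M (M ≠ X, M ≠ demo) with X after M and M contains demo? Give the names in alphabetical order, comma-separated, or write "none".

audit, compaction, deploy, qa_pass, snapshot

Target demo = [08:50, 09:40].
Intermediaries M with M contains demo: design_review, interview, load_test, sync_call.
Via design_review — items with X after design_review: audit, deploy.
Via interview — items with X after interview: audit, deploy.
Via load_test — items with X after load_test: audit, compaction, deploy, qa_pass, snapshot.
Via sync_call — items with X after sync_call: audit, compaction, deploy, snapshot.
Union: audit, compaction, deploy, qa_pass, snapshot.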